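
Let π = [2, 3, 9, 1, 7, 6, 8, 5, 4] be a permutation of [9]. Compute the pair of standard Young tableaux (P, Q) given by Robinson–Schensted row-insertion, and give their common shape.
P = [1, 3, 4, 8] / [2, 5] / [6] / [7] / [9];  Q = [1, 2, 3, 7] / [4, 5] / [6] / [8] / [9];  common shape = (4, 2, 1, 1, 1)

Row-insert the values π_1, π_2, … into P one at a time, bumping the leftmost entry strictly greater than the inserted value down to the next row. The recording tableau Q records, in position (i, j), the step at which that cell was added to P.
  Insert 2 (step 1): P = [2];  Q = [1]
  Insert 3 (step 2): P = [2, 3];  Q = [1, 2]
  Insert 9 (step 3): P = [2, 3, 9];  Q = [1, 2, 3]
  Insert 1 (step 4): P = [1, 3, 9] / [2];  Q = [1, 2, 3] / [4]
  Insert 7 (step 5): P = [1, 3, 7] / [2, 9];  Q = [1, 2, 3] / [4, 5]
  Insert 6 (step 6): P = [1, 3, 6] / [2, 7] / [9];  Q = [1, 2, 3] / [4, 5] / [6]
  Insert 8 (step 7): P = [1, 3, 6, 8] / [2, 7] / [9];  Q = [1, 2, 3, 7] / [4, 5] / [6]
  Insert 5 (step 8): P = [1, 3, 5, 8] / [2, 6] / [7] / [9];  Q = [1, 2, 3, 7] / [4, 5] / [6] / [8]
  Insert 4 (step 9): P = [1, 3, 4, 8] / [2, 5] / [6] / [7] / [9];  Q = [1, 2, 3, 7] / [4, 5] / [6] / [8] / [9]
Final shape: (4, 2, 1, 1, 1).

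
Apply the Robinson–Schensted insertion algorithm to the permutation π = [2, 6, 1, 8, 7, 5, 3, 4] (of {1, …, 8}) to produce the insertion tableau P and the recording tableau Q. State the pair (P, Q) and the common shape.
P = [1, 3, 4] / [2, 5, 7] / [6] / [8];  Q = [1, 2, 4] / [3, 5, 8] / [6] / [7];  common shape = (3, 3, 1, 1)

Row-insert the values π_1, π_2, … into P one at a time, bumping the leftmost entry strictly greater than the inserted value down to the next row. The recording tableau Q records, in position (i, j), the step at which that cell was added to P.
  Insert 2 (step 1): P = [2];  Q = [1]
  Insert 6 (step 2): P = [2, 6];  Q = [1, 2]
  Insert 1 (step 3): P = [1, 6] / [2];  Q = [1, 2] / [3]
  Insert 8 (step 4): P = [1, 6, 8] / [2];  Q = [1, 2, 4] / [3]
  Insert 7 (step 5): P = [1, 6, 7] / [2, 8];  Q = [1, 2, 4] / [3, 5]
  Insert 5 (step 6): P = [1, 5, 7] / [2, 6] / [8];  Q = [1, 2, 4] / [3, 5] / [6]
  Insert 3 (step 7): P = [1, 3, 7] / [2, 5] / [6] / [8];  Q = [1, 2, 4] / [3, 5] / [6] / [7]
  Insert 4 (step 8): P = [1, 3, 4] / [2, 5, 7] / [6] / [8];  Q = [1, 2, 4] / [3, 5, 8] / [6] / [7]
Final shape: (3, 3, 1, 1).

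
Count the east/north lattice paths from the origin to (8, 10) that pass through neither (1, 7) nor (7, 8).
Number of paths = 23661

Inclusion–exclusion. Total paths: C(18, 8) = 43758. Through P₁: C(8, 1)·C(10, 7) = 960. Through P₂: C(15, 7)·C(3, 1) = 19305. Since P₁ is strictly southwest of P₂, a monotone path through both must visit P₁ then P₂; paths through both = C(8, 1)·C(7, 6)·C(3, 1) = 168. Avoid both = 43758 − 960 − 19305 + 168 = 23661.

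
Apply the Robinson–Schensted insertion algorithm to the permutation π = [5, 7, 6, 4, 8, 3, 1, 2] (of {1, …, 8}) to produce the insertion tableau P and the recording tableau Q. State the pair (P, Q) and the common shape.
P = [1, 2, 8] / [3, 6] / [4] / [5] / [7];  Q = [1, 2, 5] / [3, 8] / [4] / [6] / [7];  common shape = (3, 2, 1, 1, 1)

Row-insert the values π_1, π_2, … into P one at a time, bumping the leftmost entry strictly greater than the inserted value down to the next row. The recording tableau Q records, in position (i, j), the step at which that cell was added to P.
  Insert 5 (step 1): P = [5];  Q = [1]
  Insert 7 (step 2): P = [5, 7];  Q = [1, 2]
  Insert 6 (step 3): P = [5, 6] / [7];  Q = [1, 2] / [3]
  Insert 4 (step 4): P = [4, 6] / [5] / [7];  Q = [1, 2] / [3] / [4]
  Insert 8 (step 5): P = [4, 6, 8] / [5] / [7];  Q = [1, 2, 5] / [3] / [4]
  Insert 3 (step 6): P = [3, 6, 8] / [4] / [5] / [7];  Q = [1, 2, 5] / [3] / [4] / [6]
  Insert 1 (step 7): P = [1, 6, 8] / [3] / [4] / [5] / [7];  Q = [1, 2, 5] / [3] / [4] / [6] / [7]
  Insert 2 (step 8): P = [1, 2, 8] / [3, 6] / [4] / [5] / [7];  Q = [1, 2, 5] / [3, 8] / [4] / [6] / [7]
Final shape: (3, 2, 1, 1, 1).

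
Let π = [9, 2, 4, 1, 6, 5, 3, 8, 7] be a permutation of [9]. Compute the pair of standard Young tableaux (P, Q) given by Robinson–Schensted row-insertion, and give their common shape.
P = [1, 3, 5, 7] / [2, 4, 8] / [6] / [9];  Q = [1, 3, 5, 8] / [2, 6, 9] / [4] / [7];  common shape = (4, 3, 1, 1)

Row-insert the values π_1, π_2, … into P one at a time, bumping the leftmost entry strictly greater than the inserted value down to the next row. The recording tableau Q records, in position (i, j), the step at which that cell was added to P.
  Insert 9 (step 1): P = [9];  Q = [1]
  Insert 2 (step 2): P = [2] / [9];  Q = [1] / [2]
  Insert 4 (step 3): P = [2, 4] / [9];  Q = [1, 3] / [2]
  Insert 1 (step 4): P = [1, 4] / [2] / [9];  Q = [1, 3] / [2] / [4]
  Insert 6 (step 5): P = [1, 4, 6] / [2] / [9];  Q = [1, 3, 5] / [2] / [4]
  Insert 5 (step 6): P = [1, 4, 5] / [2, 6] / [9];  Q = [1, 3, 5] / [2, 6] / [4]
  Insert 3 (step 7): P = [1, 3, 5] / [2, 4] / [6] / [9];  Q = [1, 3, 5] / [2, 6] / [4] / [7]
  Insert 8 (step 8): P = [1, 3, 5, 8] / [2, 4] / [6] / [9];  Q = [1, 3, 5, 8] / [2, 6] / [4] / [7]
  Insert 7 (step 9): P = [1, 3, 5, 7] / [2, 4, 8] / [6] / [9];  Q = [1, 3, 5, 8] / [2, 6, 9] / [4] / [7]
Final shape: (4, 3, 1, 1).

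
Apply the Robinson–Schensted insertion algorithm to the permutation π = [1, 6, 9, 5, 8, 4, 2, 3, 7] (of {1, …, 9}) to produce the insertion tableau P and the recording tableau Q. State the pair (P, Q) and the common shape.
P = [1, 2, 3, 7] / [4, 8] / [5, 9] / [6];  Q = [1, 2, 3, 9] / [4, 5] / [6, 8] / [7];  common shape = (4, 2, 2, 1)

Row-insert the values π_1, π_2, … into P one at a time, bumping the leftmost entry strictly greater than the inserted value down to the next row. The recording tableau Q records, in position (i, j), the step at which that cell was added to P.
  Insert 1 (step 1): P = [1];  Q = [1]
  Insert 6 (step 2): P = [1, 6];  Q = [1, 2]
  Insert 9 (step 3): P = [1, 6, 9];  Q = [1, 2, 3]
  Insert 5 (step 4): P = [1, 5, 9] / [6];  Q = [1, 2, 3] / [4]
  Insert 8 (step 5): P = [1, 5, 8] / [6, 9];  Q = [1, 2, 3] / [4, 5]
  Insert 4 (step 6): P = [1, 4, 8] / [5, 9] / [6];  Q = [1, 2, 3] / [4, 5] / [6]
  Insert 2 (step 7): P = [1, 2, 8] / [4, 9] / [5] / [6];  Q = [1, 2, 3] / [4, 5] / [6] / [7]
  Insert 3 (step 8): P = [1, 2, 3] / [4, 8] / [5, 9] / [6];  Q = [1, 2, 3] / [4, 5] / [6, 8] / [7]
  Insert 7 (step 9): P = [1, 2, 3, 7] / [4, 8] / [5, 9] / [6];  Q = [1, 2, 3, 9] / [4, 5] / [6, 8] / [7]
Final shape: (4, 2, 2, 1).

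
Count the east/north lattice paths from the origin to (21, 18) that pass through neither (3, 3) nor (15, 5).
Number of paths = 41244703302

Inclusion–exclusion. Total paths: C(39, 21) = 62359143990. Through P₁: C(6, 3)·C(33, 18) = 20743166400. Through P₂: C(20, 15)·C(19, 6) = 420654528. Since P₁ is strictly southwest of P₂, a monotone path through both must visit P₁ then P₂; paths through both = C(6, 3)·C(14, 12)·C(19, 6) = 49380240. Avoid both = 62359143990 − 20743166400 − 420654528 + 49380240 = 41244703302.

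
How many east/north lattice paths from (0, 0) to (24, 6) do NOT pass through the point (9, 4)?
Number of paths = 496535

Total paths from (0, 0) to (24, 6): C(30, 24) = 593775. Paths through (9, 4): (paths (0, 0) → (9, 4)) × (paths (9, 4) → (24, 6)) = C(13, 9) · C(17, 15) = 715 · 136 = 97240. Avoidance count = 593775 − 97240 = 496535.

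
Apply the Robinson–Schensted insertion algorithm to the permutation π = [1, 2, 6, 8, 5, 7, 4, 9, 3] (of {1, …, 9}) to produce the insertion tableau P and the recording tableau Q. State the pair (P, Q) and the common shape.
P = [1, 2, 3, 7, 9] / [4, 8] / [5] / [6];  Q = [1, 2, 3, 4, 8] / [5, 6] / [7] / [9];  common shape = (5, 2, 1, 1)

Row-insert the values π_1, π_2, … into P one at a time, bumping the leftmost entry strictly greater than the inserted value down to the next row. The recording tableau Q records, in position (i, j), the step at which that cell was added to P.
  Insert 1 (step 1): P = [1];  Q = [1]
  Insert 2 (step 2): P = [1, 2];  Q = [1, 2]
  Insert 6 (step 3): P = [1, 2, 6];  Q = [1, 2, 3]
  Insert 8 (step 4): P = [1, 2, 6, 8];  Q = [1, 2, 3, 4]
  Insert 5 (step 5): P = [1, 2, 5, 8] / [6];  Q = [1, 2, 3, 4] / [5]
  Insert 7 (step 6): P = [1, 2, 5, 7] / [6, 8];  Q = [1, 2, 3, 4] / [5, 6]
  Insert 4 (step 7): P = [1, 2, 4, 7] / [5, 8] / [6];  Q = [1, 2, 3, 4] / [5, 6] / [7]
  Insert 9 (step 8): P = [1, 2, 4, 7, 9] / [5, 8] / [6];  Q = [1, 2, 3, 4, 8] / [5, 6] / [7]
  Insert 3 (step 9): P = [1, 2, 3, 7, 9] / [4, 8] / [5] / [6];  Q = [1, 2, 3, 4, 8] / [5, 6] / [7] / [9]
Final shape: (5, 2, 1, 1).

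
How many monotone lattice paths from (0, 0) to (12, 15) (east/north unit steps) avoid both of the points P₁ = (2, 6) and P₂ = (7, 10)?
Number of paths = 10785436

Inclusion–exclusion. Total paths: C(27, 12) = 17383860. Through P₁: C(8, 2)·C(19, 10) = 2586584. Through P₂: C(17, 7)·C(10, 5) = 4900896. Since P₁ is strictly southwest of P₂, a monotone path through both must visit P₁ then P₂; paths through both = C(8, 2)·C(9, 5)·C(10, 5) = 889056. Avoid both = 17383860 − 2586584 − 4900896 + 889056 = 10785436.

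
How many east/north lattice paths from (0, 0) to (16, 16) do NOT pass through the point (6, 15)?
Number of paths = 600483486

Total paths from (0, 0) to (16, 16): C(32, 16) = 601080390. Paths through (6, 15): (paths (0, 0) → (6, 15)) × (paths (6, 15) → (16, 16)) = C(21, 6) · C(11, 10) = 54264 · 11 = 596904. Avoidance count = 601080390 − 596904 = 600483486.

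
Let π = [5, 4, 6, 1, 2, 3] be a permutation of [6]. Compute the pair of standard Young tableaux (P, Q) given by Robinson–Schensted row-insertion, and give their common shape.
P = [1, 2, 3] / [4, 6] / [5];  Q = [1, 3, 6] / [2, 5] / [4];  common shape = (3, 2, 1)

Row-insert the values π_1, π_2, … into P one at a time, bumping the leftmost entry strictly greater than the inserted value down to the next row. The recording tableau Q records, in position (i, j), the step at which that cell was added to P.
  Insert 5 (step 1): P = [5];  Q = [1]
  Insert 4 (step 2): P = [4] / [5];  Q = [1] / [2]
  Insert 6 (step 3): P = [4, 6] / [5];  Q = [1, 3] / [2]
  Insert 1 (step 4): P = [1, 6] / [4] / [5];  Q = [1, 3] / [2] / [4]
  Insert 2 (step 5): P = [1, 2] / [4, 6] / [5];  Q = [1, 3] / [2, 5] / [4]
  Insert 3 (step 6): P = [1, 2, 3] / [4, 6] / [5];  Q = [1, 3, 6] / [2, 5] / [4]
Final shape: (3, 2, 1).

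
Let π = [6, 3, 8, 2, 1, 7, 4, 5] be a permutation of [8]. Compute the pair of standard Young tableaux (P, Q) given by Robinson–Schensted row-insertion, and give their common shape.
P = [1, 4, 5] / [2, 7] / [3, 8] / [6];  Q = [1, 3, 8] / [2, 6] / [4, 7] / [5];  common shape = (3, 2, 2, 1)

Row-insert the values π_1, π_2, … into P one at a time, bumping the leftmost entry strictly greater than the inserted value down to the next row. The recording tableau Q records, in position (i, j), the step at which that cell was added to P.
  Insert 6 (step 1): P = [6];  Q = [1]
  Insert 3 (step 2): P = [3] / [6];  Q = [1] / [2]
  Insert 8 (step 3): P = [3, 8] / [6];  Q = [1, 3] / [2]
  Insert 2 (step 4): P = [2, 8] / [3] / [6];  Q = [1, 3] / [2] / [4]
  Insert 1 (step 5): P = [1, 8] / [2] / [3] / [6];  Q = [1, 3] / [2] / [4] / [5]
  Insert 7 (step 6): P = [1, 7] / [2, 8] / [3] / [6];  Q = [1, 3] / [2, 6] / [4] / [5]
  Insert 4 (step 7): P = [1, 4] / [2, 7] / [3, 8] / [6];  Q = [1, 3] / [2, 6] / [4, 7] / [5]
  Insert 5 (step 8): P = [1, 4, 5] / [2, 7] / [3, 8] / [6];  Q = [1, 3, 8] / [2, 6] / [4, 7] / [5]
Final shape: (3, 2, 2, 1).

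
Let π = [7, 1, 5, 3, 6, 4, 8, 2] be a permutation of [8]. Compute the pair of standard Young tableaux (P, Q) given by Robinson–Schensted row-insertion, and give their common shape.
P = [1, 2, 4, 8] / [3, 6] / [5] / [7];  Q = [1, 3, 5, 7] / [2, 6] / [4] / [8];  common shape = (4, 2, 1, 1)

Row-insert the values π_1, π_2, … into P one at a time, bumping the leftmost entry strictly greater than the inserted value down to the next row. The recording tableau Q records, in position (i, j), the step at which that cell was added to P.
  Insert 7 (step 1): P = [7];  Q = [1]
  Insert 1 (step 2): P = [1] / [7];  Q = [1] / [2]
  Insert 5 (step 3): P = [1, 5] / [7];  Q = [1, 3] / [2]
  Insert 3 (step 4): P = [1, 3] / [5] / [7];  Q = [1, 3] / [2] / [4]
  Insert 6 (step 5): P = [1, 3, 6] / [5] / [7];  Q = [1, 3, 5] / [2] / [4]
  Insert 4 (step 6): P = [1, 3, 4] / [5, 6] / [7];  Q = [1, 3, 5] / [2, 6] / [4]
  Insert 8 (step 7): P = [1, 3, 4, 8] / [5, 6] / [7];  Q = [1, 3, 5, 7] / [2, 6] / [4]
  Insert 2 (step 8): P = [1, 2, 4, 8] / [3, 6] / [5] / [7];  Q = [1, 3, 5, 7] / [2, 6] / [4] / [8]
Final shape: (4, 2, 1, 1).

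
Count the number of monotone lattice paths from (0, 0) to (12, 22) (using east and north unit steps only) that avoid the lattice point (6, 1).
Number of paths = 546281970

Total paths from (0, 0) to (12, 22): C(34, 12) = 548354040. Paths through (6, 1): (paths (0, 0) → (6, 1)) × (paths (6, 1) → (12, 22)) = C(7, 6) · C(27, 6) = 7 · 296010 = 2072070. Avoidance count = 548354040 − 2072070 = 546281970.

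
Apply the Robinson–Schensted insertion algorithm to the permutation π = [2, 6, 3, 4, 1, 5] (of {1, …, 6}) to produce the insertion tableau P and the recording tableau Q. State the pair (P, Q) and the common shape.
P = [1, 3, 4, 5] / [2] / [6];  Q = [1, 2, 4, 6] / [3] / [5];  common shape = (4, 1, 1)

Row-insert the values π_1, π_2, … into P one at a time, bumping the leftmost entry strictly greater than the inserted value down to the next row. The recording tableau Q records, in position (i, j), the step at which that cell was added to P.
  Insert 2 (step 1): P = [2];  Q = [1]
  Insert 6 (step 2): P = [2, 6];  Q = [1, 2]
  Insert 3 (step 3): P = [2, 3] / [6];  Q = [1, 2] / [3]
  Insert 4 (step 4): P = [2, 3, 4] / [6];  Q = [1, 2, 4] / [3]
  Insert 1 (step 5): P = [1, 3, 4] / [2] / [6];  Q = [1, 2, 4] / [3] / [5]
  Insert 5 (step 6): P = [1, 3, 4, 5] / [2] / [6];  Q = [1, 2, 4, 6] / [3] / [5]
Final shape: (4, 1, 1).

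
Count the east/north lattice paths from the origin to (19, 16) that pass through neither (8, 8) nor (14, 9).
Number of paths = 2511325410

Inclusion–exclusion. Total paths: C(35, 19) = 4059928950. Through P₁: C(16, 8)·C(19, 11) = 972740340. Through P₂: C(23, 14)·C(12, 5) = 647214480. Since P₁ is strictly southwest of P₂, a monotone path through both must visit P₁ then P₂; paths through both = C(16, 8)·C(7, 6)·C(12, 5) = 71351280. Avoid both = 4059928950 − 972740340 − 647214480 + 71351280 = 2511325410.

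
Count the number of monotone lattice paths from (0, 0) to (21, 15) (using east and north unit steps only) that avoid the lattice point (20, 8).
Number of paths = 5543037720

Total paths from (0, 0) to (21, 15): C(36, 21) = 5567902560. Paths through (20, 8): (paths (0, 0) → (20, 8)) × (paths (20, 8) → (21, 15)) = C(28, 20) · C(8, 1) = 3108105 · 8 = 24864840. Avoidance count = 5567902560 − 24864840 = 5543037720.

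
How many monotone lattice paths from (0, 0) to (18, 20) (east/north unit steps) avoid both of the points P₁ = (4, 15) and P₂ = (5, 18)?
Number of paths = 33531025257

Inclusion–exclusion. Total paths: C(38, 18) = 33578000610. Through P₁: C(19, 4)·C(19, 14) = 45070128. Through P₂: C(23, 5)·C(15, 13) = 3533145. Since P₁ is strictly southwest of P₂, a monotone path through both must visit P₁ then P₂; paths through both = C(19, 4)·C(4, 1)·C(15, 13) = 1627920. Avoid both = 33578000610 − 45070128 − 3533145 + 1627920 = 33531025257.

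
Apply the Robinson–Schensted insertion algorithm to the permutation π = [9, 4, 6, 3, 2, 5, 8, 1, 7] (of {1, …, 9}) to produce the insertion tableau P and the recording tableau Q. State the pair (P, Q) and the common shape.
P = [1, 5, 7] / [2, 6, 8] / [3] / [4] / [9];  Q = [1, 3, 7] / [2, 6, 9] / [4] / [5] / [8];  common shape = (3, 3, 1, 1, 1)

Row-insert the values π_1, π_2, … into P one at a time, bumping the leftmost entry strictly greater than the inserted value down to the next row. The recording tableau Q records, in position (i, j), the step at which that cell was added to P.
  Insert 9 (step 1): P = [9];  Q = [1]
  Insert 4 (step 2): P = [4] / [9];  Q = [1] / [2]
  Insert 6 (step 3): P = [4, 6] / [9];  Q = [1, 3] / [2]
  Insert 3 (step 4): P = [3, 6] / [4] / [9];  Q = [1, 3] / [2] / [4]
  Insert 2 (step 5): P = [2, 6] / [3] / [4] / [9];  Q = [1, 3] / [2] / [4] / [5]
  Insert 5 (step 6): P = [2, 5] / [3, 6] / [4] / [9];  Q = [1, 3] / [2, 6] / [4] / [5]
  Insert 8 (step 7): P = [2, 5, 8] / [3, 6] / [4] / [9];  Q = [1, 3, 7] / [2, 6] / [4] / [5]
  Insert 1 (step 8): P = [1, 5, 8] / [2, 6] / [3] / [4] / [9];  Q = [1, 3, 7] / [2, 6] / [4] / [5] / [8]
  Insert 7 (step 9): P = [1, 5, 7] / [2, 6, 8] / [3] / [4] / [9];  Q = [1, 3, 7] / [2, 6, 9] / [4] / [5] / [8]
Final shape: (3, 3, 1, 1, 1).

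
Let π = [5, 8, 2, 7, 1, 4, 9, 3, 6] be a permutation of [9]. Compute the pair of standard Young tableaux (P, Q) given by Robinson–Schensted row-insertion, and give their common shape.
P = [1, 3, 6] / [2, 4, 9] / [5, 7] / [8];  Q = [1, 2, 7] / [3, 4, 9] / [5, 6] / [8];  common shape = (3, 3, 2, 1)

Row-insert the values π_1, π_2, … into P one at a time, bumping the leftmost entry strictly greater than the inserted value down to the next row. The recording tableau Q records, in position (i, j), the step at which that cell was added to P.
  Insert 5 (step 1): P = [5];  Q = [1]
  Insert 8 (step 2): P = [5, 8];  Q = [1, 2]
  Insert 2 (step 3): P = [2, 8] / [5];  Q = [1, 2] / [3]
  Insert 7 (step 4): P = [2, 7] / [5, 8];  Q = [1, 2] / [3, 4]
  Insert 1 (step 5): P = [1, 7] / [2, 8] / [5];  Q = [1, 2] / [3, 4] / [5]
  Insert 4 (step 6): P = [1, 4] / [2, 7] / [5, 8];  Q = [1, 2] / [3, 4] / [5, 6]
  Insert 9 (step 7): P = [1, 4, 9] / [2, 7] / [5, 8];  Q = [1, 2, 7] / [3, 4] / [5, 6]
  Insert 3 (step 8): P = [1, 3, 9] / [2, 4] / [5, 7] / [8];  Q = [1, 2, 7] / [3, 4] / [5, 6] / [8]
  Insert 6 (step 9): P = [1, 3, 6] / [2, 4, 9] / [5, 7] / [8];  Q = [1, 2, 7] / [3, 4, 9] / [5, 6] / [8]
Final shape: (3, 3, 2, 1).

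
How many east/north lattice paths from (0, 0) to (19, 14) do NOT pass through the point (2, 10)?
Number of paths = 818414190

Total paths from (0, 0) to (19, 14): C(33, 19) = 818809200. Paths through (2, 10): (paths (0, 0) → (2, 10)) × (paths (2, 10) → (19, 14)) = C(12, 2) · C(21, 17) = 66 · 5985 = 395010. Avoidance count = 818809200 − 395010 = 818414190.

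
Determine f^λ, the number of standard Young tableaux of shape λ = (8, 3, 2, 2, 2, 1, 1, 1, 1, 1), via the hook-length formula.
# SYT of shape (8, 3, 2, 2, 2, 1, 1, 1, 1, 1) = 358525440

Hook-length formula: f^λ = n! / Π hook(c), product over all cells c of the Young diagram. For λ = (8, 3, 2, 2, 2, 1, 1, 1, 1, 1), n = 22 boxes. Hook lengths by row (left-to-right, top-to-bottom): [17, 11, 7, 5, 4, 3, 2, 1]; [11, 5, 1]; [9, 3]; [8, 2]; [7, 1]; [5]; [4]; [3]; [2]; [1]. Product of hooks = 3135065472000. So f^λ = 22! / 3135065472000 = 1124000727777607680000 / 3135065472000 = 358525440.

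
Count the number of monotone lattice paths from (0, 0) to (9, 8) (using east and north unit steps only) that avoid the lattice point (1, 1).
Number of paths = 11440

Total paths from (0, 0) to (9, 8): C(17, 9) = 24310. Paths through (1, 1): (paths (0, 0) → (1, 1)) × (paths (1, 1) → (9, 8)) = C(2, 1) · C(15, 8) = 2 · 6435 = 12870. Avoidance count = 24310 − 12870 = 11440.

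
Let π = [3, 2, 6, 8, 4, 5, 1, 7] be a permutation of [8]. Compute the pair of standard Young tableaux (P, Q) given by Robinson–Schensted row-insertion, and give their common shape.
P = [1, 4, 5, 7] / [2, 6, 8] / [3];  Q = [1, 3, 4, 8] / [2, 5, 6] / [7];  common shape = (4, 3, 1)

Row-insert the values π_1, π_2, … into P one at a time, bumping the leftmost entry strictly greater than the inserted value down to the next row. The recording tableau Q records, in position (i, j), the step at which that cell was added to P.
  Insert 3 (step 1): P = [3];  Q = [1]
  Insert 2 (step 2): P = [2] / [3];  Q = [1] / [2]
  Insert 6 (step 3): P = [2, 6] / [3];  Q = [1, 3] / [2]
  Insert 8 (step 4): P = [2, 6, 8] / [3];  Q = [1, 3, 4] / [2]
  Insert 4 (step 5): P = [2, 4, 8] / [3, 6];  Q = [1, 3, 4] / [2, 5]
  Insert 5 (step 6): P = [2, 4, 5] / [3, 6, 8];  Q = [1, 3, 4] / [2, 5, 6]
  Insert 1 (step 7): P = [1, 4, 5] / [2, 6, 8] / [3];  Q = [1, 3, 4] / [2, 5, 6] / [7]
  Insert 7 (step 8): P = [1, 4, 5, 7] / [2, 6, 8] / [3];  Q = [1, 3, 4, 8] / [2, 5, 6] / [7]
Final shape: (4, 3, 1).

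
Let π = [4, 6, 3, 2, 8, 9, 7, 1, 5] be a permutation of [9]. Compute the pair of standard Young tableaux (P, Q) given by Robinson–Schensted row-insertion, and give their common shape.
P = [1, 5, 7, 9] / [2, 6] / [3, 8] / [4];  Q = [1, 2, 5, 6] / [3, 7] / [4, 9] / [8];  common shape = (4, 2, 2, 1)

Row-insert the values π_1, π_2, … into P one at a time, bumping the leftmost entry strictly greater than the inserted value down to the next row. The recording tableau Q records, in position (i, j), the step at which that cell was added to P.
  Insert 4 (step 1): P = [4];  Q = [1]
  Insert 6 (step 2): P = [4, 6];  Q = [1, 2]
  Insert 3 (step 3): P = [3, 6] / [4];  Q = [1, 2] / [3]
  Insert 2 (step 4): P = [2, 6] / [3] / [4];  Q = [1, 2] / [3] / [4]
  Insert 8 (step 5): P = [2, 6, 8] / [3] / [4];  Q = [1, 2, 5] / [3] / [4]
  Insert 9 (step 6): P = [2, 6, 8, 9] / [3] / [4];  Q = [1, 2, 5, 6] / [3] / [4]
  Insert 7 (step 7): P = [2, 6, 7, 9] / [3, 8] / [4];  Q = [1, 2, 5, 6] / [3, 7] / [4]
  Insert 1 (step 8): P = [1, 6, 7, 9] / [2, 8] / [3] / [4];  Q = [1, 2, 5, 6] / [3, 7] / [4] / [8]
  Insert 5 (step 9): P = [1, 5, 7, 9] / [2, 6] / [3, 8] / [4];  Q = [1, 2, 5, 6] / [3, 7] / [4, 9] / [8]
Final shape: (4, 2, 2, 1).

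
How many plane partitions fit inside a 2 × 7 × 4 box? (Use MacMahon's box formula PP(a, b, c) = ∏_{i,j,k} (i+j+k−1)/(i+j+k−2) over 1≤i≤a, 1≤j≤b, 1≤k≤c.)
PP(2, 7, 4) = 32670

Evaluate the triple product over i = 1..2, j = 1..7, k = 1..4. The factors are (2/1) · (3/2) · (4/3) · (5/4) · (3/2) · (4/3) · (5/4) · (6/5) · … (56 factors total). The numerators and denominators telescope so the product is an integer; carrying out the multiplication exactly gives PP(2, 7, 4) = 32670.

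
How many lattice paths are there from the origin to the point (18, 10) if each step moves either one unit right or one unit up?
Number of paths = 13123110

A monotone lattice path from (0, 0) to (18, 10) consists of 18 east steps and 10 north steps in some order, so it is determined by which 18 of the 28 steps are east. The count is C(28, 18) = 13123110.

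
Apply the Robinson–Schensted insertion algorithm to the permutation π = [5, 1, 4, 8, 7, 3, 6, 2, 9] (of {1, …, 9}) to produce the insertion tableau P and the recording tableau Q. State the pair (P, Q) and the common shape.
P = [1, 2, 6, 9] / [3, 7] / [4, 8] / [5];  Q = [1, 3, 4, 9] / [2, 5] / [6, 7] / [8];  common shape = (4, 2, 2, 1)

Row-insert the values π_1, π_2, … into P one at a time, bumping the leftmost entry strictly greater than the inserted value down to the next row. The recording tableau Q records, in position (i, j), the step at which that cell was added to P.
  Insert 5 (step 1): P = [5];  Q = [1]
  Insert 1 (step 2): P = [1] / [5];  Q = [1] / [2]
  Insert 4 (step 3): P = [1, 4] / [5];  Q = [1, 3] / [2]
  Insert 8 (step 4): P = [1, 4, 8] / [5];  Q = [1, 3, 4] / [2]
  Insert 7 (step 5): P = [1, 4, 7] / [5, 8];  Q = [1, 3, 4] / [2, 5]
  Insert 3 (step 6): P = [1, 3, 7] / [4, 8] / [5];  Q = [1, 3, 4] / [2, 5] / [6]
  Insert 6 (step 7): P = [1, 3, 6] / [4, 7] / [5, 8];  Q = [1, 3, 4] / [2, 5] / [6, 7]
  Insert 2 (step 8): P = [1, 2, 6] / [3, 7] / [4, 8] / [5];  Q = [1, 3, 4] / [2, 5] / [6, 7] / [8]
  Insert 9 (step 9): P = [1, 2, 6, 9] / [3, 7] / [4, 8] / [5];  Q = [1, 3, 4, 9] / [2, 5] / [6, 7] / [8]
Final shape: (4, 2, 2, 1).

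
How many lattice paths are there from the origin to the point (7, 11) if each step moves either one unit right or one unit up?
Number of paths = 31824

A monotone lattice path from (0, 0) to (7, 11) consists of 7 east steps and 11 north steps in some order, so it is determined by which 7 of the 18 steps are east. The count is C(18, 7) = 31824.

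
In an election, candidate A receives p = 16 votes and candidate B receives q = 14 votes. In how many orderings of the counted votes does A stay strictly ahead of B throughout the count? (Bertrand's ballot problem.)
Strict-lead orderings = 9694845

Total orderings of the 30 votes with 16 for A: C(30, 16) = 145422675. By the Bertrand ballot formula (Cycle Lemma / reflection principle), the number of orderings in which A is strictly ahead of B throughout is (p − q)/(p + q) · C(p + q, p) = (16 − 14)/(16 + 14) · 145422675 = 9694845.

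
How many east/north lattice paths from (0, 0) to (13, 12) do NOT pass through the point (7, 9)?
Number of paths = 4239340

Total paths from (0, 0) to (13, 12): C(25, 13) = 5200300. Paths through (7, 9): (paths (0, 0) → (7, 9)) × (paths (7, 9) → (13, 12)) = C(16, 7) · C(9, 6) = 11440 · 84 = 960960. Avoidance count = 5200300 − 960960 = 4239340.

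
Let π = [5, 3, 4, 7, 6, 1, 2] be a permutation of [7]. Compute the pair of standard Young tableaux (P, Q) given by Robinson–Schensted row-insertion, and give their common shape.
P = [1, 2, 6] / [3, 4] / [5, 7];  Q = [1, 3, 4] / [2, 5] / [6, 7];  common shape = (3, 2, 2)

Row-insert the values π_1, π_2, … into P one at a time, bumping the leftmost entry strictly greater than the inserted value down to the next row. The recording tableau Q records, in position (i, j), the step at which that cell was added to P.
  Insert 5 (step 1): P = [5];  Q = [1]
  Insert 3 (step 2): P = [3] / [5];  Q = [1] / [2]
  Insert 4 (step 3): P = [3, 4] / [5];  Q = [1, 3] / [2]
  Insert 7 (step 4): P = [3, 4, 7] / [5];  Q = [1, 3, 4] / [2]
  Insert 6 (step 5): P = [3, 4, 6] / [5, 7];  Q = [1, 3, 4] / [2, 5]
  Insert 1 (step 6): P = [1, 4, 6] / [3, 7] / [5];  Q = [1, 3, 4] / [2, 5] / [6]
  Insert 2 (step 7): P = [1, 2, 6] / [3, 4] / [5, 7];  Q = [1, 3, 4] / [2, 5] / [6, 7]
Final shape: (3, 2, 2).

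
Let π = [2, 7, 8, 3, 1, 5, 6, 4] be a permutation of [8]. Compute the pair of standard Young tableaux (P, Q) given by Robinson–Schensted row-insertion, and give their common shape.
P = [1, 3, 4, 6] / [2, 5] / [7, 8];  Q = [1, 2, 3, 7] / [4, 6] / [5, 8];  common shape = (4, 2, 2)

Row-insert the values π_1, π_2, … into P one at a time, bumping the leftmost entry strictly greater than the inserted value down to the next row. The recording tableau Q records, in position (i, j), the step at which that cell was added to P.
  Insert 2 (step 1): P = [2];  Q = [1]
  Insert 7 (step 2): P = [2, 7];  Q = [1, 2]
  Insert 8 (step 3): P = [2, 7, 8];  Q = [1, 2, 3]
  Insert 3 (step 4): P = [2, 3, 8] / [7];  Q = [1, 2, 3] / [4]
  Insert 1 (step 5): P = [1, 3, 8] / [2] / [7];  Q = [1, 2, 3] / [4] / [5]
  Insert 5 (step 6): P = [1, 3, 5] / [2, 8] / [7];  Q = [1, 2, 3] / [4, 6] / [5]
  Insert 6 (step 7): P = [1, 3, 5, 6] / [2, 8] / [7];  Q = [1, 2, 3, 7] / [4, 6] / [5]
  Insert 4 (step 8): P = [1, 3, 4, 6] / [2, 5] / [7, 8];  Q = [1, 2, 3, 7] / [4, 6] / [5, 8]
Final shape: (4, 2, 2).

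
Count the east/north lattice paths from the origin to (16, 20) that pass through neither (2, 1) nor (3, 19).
Number of paths = 4851423748

Inclusion–exclusion. Total paths: C(36, 16) = 7307872110. Through P₁: C(3, 2)·C(33, 14) = 2456427600. Through P₂: C(22, 3)·C(14, 13) = 21560. Since P₁ is strictly southwest of P₂, a monotone path through both must visit P₁ then P₂; paths through both = C(3, 2)·C(19, 1)·C(14, 13) = 798. Avoid both = 7307872110 − 2456427600 − 21560 + 798 = 4851423748.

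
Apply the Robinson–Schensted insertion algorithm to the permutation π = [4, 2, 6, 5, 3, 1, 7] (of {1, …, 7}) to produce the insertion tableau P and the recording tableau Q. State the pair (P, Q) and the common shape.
P = [1, 3, 7] / [2, 5] / [4] / [6];  Q = [1, 3, 7] / [2, 4] / [5] / [6];  common shape = (3, 2, 1, 1)

Row-insert the values π_1, π_2, … into P one at a time, bumping the leftmost entry strictly greater than the inserted value down to the next row. The recording tableau Q records, in position (i, j), the step at which that cell was added to P.
  Insert 4 (step 1): P = [4];  Q = [1]
  Insert 2 (step 2): P = [2] / [4];  Q = [1] / [2]
  Insert 6 (step 3): P = [2, 6] / [4];  Q = [1, 3] / [2]
  Insert 5 (step 4): P = [2, 5] / [4, 6];  Q = [1, 3] / [2, 4]
  Insert 3 (step 5): P = [2, 3] / [4, 5] / [6];  Q = [1, 3] / [2, 4] / [5]
  Insert 1 (step 6): P = [1, 3] / [2, 5] / [4] / [6];  Q = [1, 3] / [2, 4] / [5] / [6]
  Insert 7 (step 7): P = [1, 3, 7] / [2, 5] / [4] / [6];  Q = [1, 3, 7] / [2, 4] / [5] / [6]
Final shape: (3, 2, 1, 1).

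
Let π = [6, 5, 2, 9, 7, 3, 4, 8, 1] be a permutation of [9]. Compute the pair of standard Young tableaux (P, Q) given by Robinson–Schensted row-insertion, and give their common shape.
P = [1, 3, 4, 8] / [2, 7] / [5, 9] / [6];  Q = [1, 4, 7, 8] / [2, 5] / [3, 6] / [9];  common shape = (4, 2, 2, 1)

Row-insert the values π_1, π_2, … into P one at a time, bumping the leftmost entry strictly greater than the inserted value down to the next row. The recording tableau Q records, in position (i, j), the step at which that cell was added to P.
  Insert 6 (step 1): P = [6];  Q = [1]
  Insert 5 (step 2): P = [5] / [6];  Q = [1] / [2]
  Insert 2 (step 3): P = [2] / [5] / [6];  Q = [1] / [2] / [3]
  Insert 9 (step 4): P = [2, 9] / [5] / [6];  Q = [1, 4] / [2] / [3]
  Insert 7 (step 5): P = [2, 7] / [5, 9] / [6];  Q = [1, 4] / [2, 5] / [3]
  Insert 3 (step 6): P = [2, 3] / [5, 7] / [6, 9];  Q = [1, 4] / [2, 5] / [3, 6]
  Insert 4 (step 7): P = [2, 3, 4] / [5, 7] / [6, 9];  Q = [1, 4, 7] / [2, 5] / [3, 6]
  Insert 8 (step 8): P = [2, 3, 4, 8] / [5, 7] / [6, 9];  Q = [1, 4, 7, 8] / [2, 5] / [3, 6]
  Insert 1 (step 9): P = [1, 3, 4, 8] / [2, 7] / [5, 9] / [6];  Q = [1, 4, 7, 8] / [2, 5] / [3, 6] / [9]
Final shape: (4, 2, 2, 1).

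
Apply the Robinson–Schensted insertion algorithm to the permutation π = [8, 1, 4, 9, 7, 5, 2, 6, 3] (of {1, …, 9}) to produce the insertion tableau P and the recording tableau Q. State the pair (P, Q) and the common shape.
P = [1, 2, 3, 6] / [4, 5] / [7, 9] / [8];  Q = [1, 3, 4, 8] / [2, 5] / [6, 9] / [7];  common shape = (4, 2, 2, 1)

Row-insert the values π_1, π_2, … into P one at a time, bumping the leftmost entry strictly greater than the inserted value down to the next row. The recording tableau Q records, in position (i, j), the step at which that cell was added to P.
  Insert 8 (step 1): P = [8];  Q = [1]
  Insert 1 (step 2): P = [1] / [8];  Q = [1] / [2]
  Insert 4 (step 3): P = [1, 4] / [8];  Q = [1, 3] / [2]
  Insert 9 (step 4): P = [1, 4, 9] / [8];  Q = [1, 3, 4] / [2]
  Insert 7 (step 5): P = [1, 4, 7] / [8, 9];  Q = [1, 3, 4] / [2, 5]
  Insert 5 (step 6): P = [1, 4, 5] / [7, 9] / [8];  Q = [1, 3, 4] / [2, 5] / [6]
  Insert 2 (step 7): P = [1, 2, 5] / [4, 9] / [7] / [8];  Q = [1, 3, 4] / [2, 5] / [6] / [7]
  Insert 6 (step 8): P = [1, 2, 5, 6] / [4, 9] / [7] / [8];  Q = [1, 3, 4, 8] / [2, 5] / [6] / [7]
  Insert 3 (step 9): P = [1, 2, 3, 6] / [4, 5] / [7, 9] / [8];  Q = [1, 3, 4, 8] / [2, 5] / [6, 9] / [7]
Final shape: (4, 2, 2, 1).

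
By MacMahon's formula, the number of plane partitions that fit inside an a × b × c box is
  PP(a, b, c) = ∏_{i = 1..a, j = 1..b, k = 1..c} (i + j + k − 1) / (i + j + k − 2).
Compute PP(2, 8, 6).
PP(2, 8, 6) = 2147145

Evaluate the triple product over i = 1..2, j = 1..8, k = 1..6. The factors are (2/1) · (3/2) · (4/3) · (5/4) · (6/5) · (7/6) · (3/2) · (4/3) · … (96 factors total). The numerators and denominators telescope so the product is an integer; carrying out the multiplication exactly gives PP(2, 8, 6) = 2147145.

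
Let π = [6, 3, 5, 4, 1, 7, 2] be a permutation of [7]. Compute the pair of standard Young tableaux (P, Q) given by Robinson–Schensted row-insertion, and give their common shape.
P = [1, 2, 7] / [3, 4] / [5] / [6];  Q = [1, 3, 6] / [2, 7] / [4] / [5];  common shape = (3, 2, 1, 1)

Row-insert the values π_1, π_2, … into P one at a time, bumping the leftmost entry strictly greater than the inserted value down to the next row. The recording tableau Q records, in position (i, j), the step at which that cell was added to P.
  Insert 6 (step 1): P = [6];  Q = [1]
  Insert 3 (step 2): P = [3] / [6];  Q = [1] / [2]
  Insert 5 (step 3): P = [3, 5] / [6];  Q = [1, 3] / [2]
  Insert 4 (step 4): P = [3, 4] / [5] / [6];  Q = [1, 3] / [2] / [4]
  Insert 1 (step 5): P = [1, 4] / [3] / [5] / [6];  Q = [1, 3] / [2] / [4] / [5]
  Insert 7 (step 6): P = [1, 4, 7] / [3] / [5] / [6];  Q = [1, 3, 6] / [2] / [4] / [5]
  Insert 2 (step 7): P = [1, 2, 7] / [3, 4] / [5] / [6];  Q = [1, 3, 6] / [2, 7] / [4] / [5]
Final shape: (3, 2, 1, 1).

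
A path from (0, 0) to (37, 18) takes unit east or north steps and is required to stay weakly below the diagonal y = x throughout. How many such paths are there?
Number of paths = 75831424919250

By the reflection principle (André's argument), the number of monotone paths to (37, 18) with n ≤ m that never go above y = x is C(55, 37) − C(55, 38) = 144079707346575 − 68248282427325 = 75831424919250.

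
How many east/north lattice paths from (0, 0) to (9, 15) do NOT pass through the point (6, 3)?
Number of paths = 1269284

Total paths from (0, 0) to (9, 15): C(24, 9) = 1307504. Paths through (6, 3): (paths (0, 0) → (6, 3)) × (paths (6, 3) → (9, 15)) = C(9, 6) · C(15, 3) = 84 · 455 = 38220. Avoidance count = 1307504 − 38220 = 1269284.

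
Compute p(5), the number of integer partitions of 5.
p(5) = 7

List all partitions of 5: 5, 4+1, 3+2, 3+1+1, 2+2+1, 2+1+1+1, 1+1+1+1+1. Counting them gives p(5) = 7.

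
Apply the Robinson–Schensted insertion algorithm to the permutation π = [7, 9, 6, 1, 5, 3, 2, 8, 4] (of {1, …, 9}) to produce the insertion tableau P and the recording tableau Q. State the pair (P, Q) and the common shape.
P = [1, 2, 4] / [3, 8] / [5, 9] / [6] / [7];  Q = [1, 2, 8] / [3, 5] / [4, 9] / [6] / [7];  common shape = (3, 2, 2, 1, 1)

Row-insert the values π_1, π_2, … into P one at a time, bumping the leftmost entry strictly greater than the inserted value down to the next row. The recording tableau Q records, in position (i, j), the step at which that cell was added to P.
  Insert 7 (step 1): P = [7];  Q = [1]
  Insert 9 (step 2): P = [7, 9];  Q = [1, 2]
  Insert 6 (step 3): P = [6, 9] / [7];  Q = [1, 2] / [3]
  Insert 1 (step 4): P = [1, 9] / [6] / [7];  Q = [1, 2] / [3] / [4]
  Insert 5 (step 5): P = [1, 5] / [6, 9] / [7];  Q = [1, 2] / [3, 5] / [4]
  Insert 3 (step 6): P = [1, 3] / [5, 9] / [6] / [7];  Q = [1, 2] / [3, 5] / [4] / [6]
  Insert 2 (step 7): P = [1, 2] / [3, 9] / [5] / [6] / [7];  Q = [1, 2] / [3, 5] / [4] / [6] / [7]
  Insert 8 (step 8): P = [1, 2, 8] / [3, 9] / [5] / [6] / [7];  Q = [1, 2, 8] / [3, 5] / [4] / [6] / [7]
  Insert 4 (step 9): P = [1, 2, 4] / [3, 8] / [5, 9] / [6] / [7];  Q = [1, 2, 8] / [3, 5] / [4, 9] / [6] / [7]
Final shape: (3, 2, 2, 1, 1).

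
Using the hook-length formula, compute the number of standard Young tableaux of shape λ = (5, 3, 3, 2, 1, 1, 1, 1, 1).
# SYT of shape (5, 3, 3, 2, 1, 1, 1, 1, 1) = 3877632

Hook-length formula: f^λ = n! / Π hook(c), product over all cells c of the Young diagram. For λ = (5, 3, 3, 2, 1, 1, 1, 1, 1), n = 18 boxes. Hook lengths by row (left-to-right, top-to-bottom): [13, 7, 5, 2, 1]; [10, 4, 2]; [9, 3, 1]; [7, 1]; [5]; [4]; [3]; [2]; [1]. Product of hooks = 1651104000. So f^λ = 18! / 1651104000 = 6402373705728000 / 1651104000 = 3877632.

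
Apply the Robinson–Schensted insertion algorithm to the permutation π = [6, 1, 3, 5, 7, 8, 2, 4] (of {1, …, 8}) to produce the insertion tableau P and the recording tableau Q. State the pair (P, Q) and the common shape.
P = [1, 2, 4, 7, 8] / [3, 5] / [6];  Q = [1, 3, 4, 5, 6] / [2, 8] / [7];  common shape = (5, 2, 1)

Row-insert the values π_1, π_2, … into P one at a time, bumping the leftmost entry strictly greater than the inserted value down to the next row. The recording tableau Q records, in position (i, j), the step at which that cell was added to P.
  Insert 6 (step 1): P = [6];  Q = [1]
  Insert 1 (step 2): P = [1] / [6];  Q = [1] / [2]
  Insert 3 (step 3): P = [1, 3] / [6];  Q = [1, 3] / [2]
  Insert 5 (step 4): P = [1, 3, 5] / [6];  Q = [1, 3, 4] / [2]
  Insert 7 (step 5): P = [1, 3, 5, 7] / [6];  Q = [1, 3, 4, 5] / [2]
  Insert 8 (step 6): P = [1, 3, 5, 7, 8] / [6];  Q = [1, 3, 4, 5, 6] / [2]
  Insert 2 (step 7): P = [1, 2, 5, 7, 8] / [3] / [6];  Q = [1, 3, 4, 5, 6] / [2] / [7]
  Insert 4 (step 8): P = [1, 2, 4, 7, 8] / [3, 5] / [6];  Q = [1, 3, 4, 5, 6] / [2, 8] / [7]
Final shape: (5, 2, 1).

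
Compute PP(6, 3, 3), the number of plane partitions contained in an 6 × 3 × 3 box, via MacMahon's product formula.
PP(6, 3, 3) = 41580

Evaluate the triple product over i = 1..6, j = 1..3, k = 1..3. The factors are (2/1) · (3/2) · (4/3) · (3/2) · (4/3) · (5/4) · (4/3) · (5/4) · … (54 factors total). The numerators and denominators telescope so the product is an integer; carrying out the multiplication exactly gives PP(6, 3, 3) = 41580.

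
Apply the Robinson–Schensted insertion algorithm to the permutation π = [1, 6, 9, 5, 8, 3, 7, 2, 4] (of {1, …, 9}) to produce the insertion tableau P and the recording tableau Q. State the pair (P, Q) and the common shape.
P = [1, 2, 4] / [3, 7] / [5, 8] / [6, 9];  Q = [1, 2, 3] / [4, 5] / [6, 7] / [8, 9];  common shape = (3, 2, 2, 2)

Row-insert the values π_1, π_2, … into P one at a time, bumping the leftmost entry strictly greater than the inserted value down to the next row. The recording tableau Q records, in position (i, j), the step at which that cell was added to P.
  Insert 1 (step 1): P = [1];  Q = [1]
  Insert 6 (step 2): P = [1, 6];  Q = [1, 2]
  Insert 9 (step 3): P = [1, 6, 9];  Q = [1, 2, 3]
  Insert 5 (step 4): P = [1, 5, 9] / [6];  Q = [1, 2, 3] / [4]
  Insert 8 (step 5): P = [1, 5, 8] / [6, 9];  Q = [1, 2, 3] / [4, 5]
  Insert 3 (step 6): P = [1, 3, 8] / [5, 9] / [6];  Q = [1, 2, 3] / [4, 5] / [6]
  Insert 7 (step 7): P = [1, 3, 7] / [5, 8] / [6, 9];  Q = [1, 2, 3] / [4, 5] / [6, 7]
  Insert 2 (step 8): P = [1, 2, 7] / [3, 8] / [5, 9] / [6];  Q = [1, 2, 3] / [4, 5] / [6, 7] / [8]
  Insert 4 (step 9): P = [1, 2, 4] / [3, 7] / [5, 8] / [6, 9];  Q = [1, 2, 3] / [4, 5] / [6, 7] / [8, 9]
Final shape: (3, 2, 2, 2).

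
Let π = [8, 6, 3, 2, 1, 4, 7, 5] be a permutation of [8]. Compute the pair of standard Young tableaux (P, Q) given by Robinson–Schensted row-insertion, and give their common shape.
P = [1, 4, 5] / [2, 7] / [3] / [6] / [8];  Q = [1, 6, 7] / [2, 8] / [3] / [4] / [5];  common shape = (3, 2, 1, 1, 1)

Row-insert the values π_1, π_2, … into P one at a time, bumping the leftmost entry strictly greater than the inserted value down to the next row. The recording tableau Q records, in position (i, j), the step at which that cell was added to P.
  Insert 8 (step 1): P = [8];  Q = [1]
  Insert 6 (step 2): P = [6] / [8];  Q = [1] / [2]
  Insert 3 (step 3): P = [3] / [6] / [8];  Q = [1] / [2] / [3]
  Insert 2 (step 4): P = [2] / [3] / [6] / [8];  Q = [1] / [2] / [3] / [4]
  Insert 1 (step 5): P = [1] / [2] / [3] / [6] / [8];  Q = [1] / [2] / [3] / [4] / [5]
  Insert 4 (step 6): P = [1, 4] / [2] / [3] / [6] / [8];  Q = [1, 6] / [2] / [3] / [4] / [5]
  Insert 7 (step 7): P = [1, 4, 7] / [2] / [3] / [6] / [8];  Q = [1, 6, 7] / [2] / [3] / [4] / [5]
  Insert 5 (step 8): P = [1, 4, 5] / [2, 7] / [3] / [6] / [8];  Q = [1, 6, 7] / [2, 8] / [3] / [4] / [5]
Final shape: (3, 2, 1, 1, 1).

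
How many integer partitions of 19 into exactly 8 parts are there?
p(19, 8 parts) = 52

Partitions of n into exactly k parts are in bijection with partitions of n − k into at most k parts (subtract 1 from each part). So p(19, exactly 8) = p(11, parts ≤ 8). Computing via the recurrence p(m, j) = p(m, j−1) + p(m−j, j) gives 52.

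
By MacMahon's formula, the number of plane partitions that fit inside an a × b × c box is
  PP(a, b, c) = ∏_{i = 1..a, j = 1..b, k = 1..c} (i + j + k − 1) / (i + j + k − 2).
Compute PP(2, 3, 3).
PP(2, 3, 3) = 175

Evaluate the triple product over i = 1..2, j = 1..3, k = 1..3. The factors are (2/1) · (3/2) · (4/3) · (3/2) · (4/3) · (5/4) · (4/3) · (5/4) · … (18 factors total). The numerators and denominators telescope so the product is an integer; carrying out the multiplication exactly gives PP(2, 3, 3) = 175.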